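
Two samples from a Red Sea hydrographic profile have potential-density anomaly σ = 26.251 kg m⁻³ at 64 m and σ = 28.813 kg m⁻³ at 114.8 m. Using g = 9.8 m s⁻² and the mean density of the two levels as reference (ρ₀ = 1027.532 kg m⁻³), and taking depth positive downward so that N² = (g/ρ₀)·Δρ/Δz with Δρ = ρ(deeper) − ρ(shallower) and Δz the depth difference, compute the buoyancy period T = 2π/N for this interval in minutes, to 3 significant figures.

Δρ = 1028.813 − 1026.251 = 2.562 kg m⁻³ over Δz = 114.8 − 64 = 50.8 m.
N² = (9.8/1027.532) × (2.562/50.8) = 4.8100 × 10⁻⁴ s⁻².
N = √(4.8100 × 10⁻⁴) = 0.021932 rad s⁻¹, so T = 2π/N = 286.48 s = 4.7747 min ≈ 4.77 min.

4.77 min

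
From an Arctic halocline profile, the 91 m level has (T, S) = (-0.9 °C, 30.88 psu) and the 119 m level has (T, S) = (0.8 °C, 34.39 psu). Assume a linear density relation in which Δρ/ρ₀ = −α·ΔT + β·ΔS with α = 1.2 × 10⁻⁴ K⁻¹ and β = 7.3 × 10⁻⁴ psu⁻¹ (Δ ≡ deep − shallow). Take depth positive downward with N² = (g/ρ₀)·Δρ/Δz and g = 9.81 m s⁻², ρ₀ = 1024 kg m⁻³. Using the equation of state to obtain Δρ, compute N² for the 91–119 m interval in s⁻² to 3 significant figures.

8.26 × 10⁻⁴ s⁻²

ΔT = +1.7 K, ΔS = +3.51 psu (deep − shallow).
Δρ/ρ₀ = −αΔT + βΔS = -2.04 × 10⁻⁴ + 2.5623 × 10⁻³ = 2.3583 × 10⁻³, so Δρ ≈ 2.415 kg m⁻³.
N² = (g/ρ₀)·Δρ/Δz = g·(Δρ/ρ₀)/Δz = 9.81 × 2.3583 × 10⁻³ / 28 = 8.2625 × 10⁻⁴ s⁻² ≈ 8.26 × 10⁻⁴ s⁻².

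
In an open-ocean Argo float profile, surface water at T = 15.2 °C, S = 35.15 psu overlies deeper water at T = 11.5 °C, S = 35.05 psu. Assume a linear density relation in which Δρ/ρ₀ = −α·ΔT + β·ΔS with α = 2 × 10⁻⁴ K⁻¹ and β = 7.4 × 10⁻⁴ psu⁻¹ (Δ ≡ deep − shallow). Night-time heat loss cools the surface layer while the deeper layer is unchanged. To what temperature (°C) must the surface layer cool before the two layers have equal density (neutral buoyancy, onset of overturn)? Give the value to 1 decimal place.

11.9 °C

Neutral buoyancy requires Δρ = 0, i.e. −α(T_deep − T_surf′) + β(S_deep − S_surf) = 0.
T_surf′ = T_deep − (β/α)·ΔS = 11.5 − (7.4 × 10⁻⁴/2 × 10⁻⁴)·(-0.10) = 11.870 °C.
Cooling required: 15.2 − (11.870) = 3.330 °C.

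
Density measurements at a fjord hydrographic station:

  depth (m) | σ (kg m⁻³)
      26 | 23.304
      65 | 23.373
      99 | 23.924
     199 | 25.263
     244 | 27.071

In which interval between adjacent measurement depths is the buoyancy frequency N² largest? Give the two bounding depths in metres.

199–244 m

Compute the density gradient over each adjacent pair:
  26–65 m: Δρ/Δz = 0.069/39 = 1.8 × 10⁻³ kg m⁻⁴
  65–99 m: Δρ/Δz = 0.551/34 = 0.016 kg m⁻⁴
  99–199 m: Δρ/Δz = 1.339/100 = 0.013 kg m⁻⁴
  199–244 m: Δρ/Δz = 1.808/45 = 0.040 kg m⁻⁴
The largest gradient is in the 199–244 m interval — the pycnocline.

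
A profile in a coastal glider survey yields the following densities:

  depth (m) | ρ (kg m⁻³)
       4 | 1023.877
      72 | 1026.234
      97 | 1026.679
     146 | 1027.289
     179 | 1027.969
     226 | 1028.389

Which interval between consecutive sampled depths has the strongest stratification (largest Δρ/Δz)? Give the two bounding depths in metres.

4–72 m

Compute the density gradient over each adjacent pair:
  4–72 m: Δρ/Δz = 2.357/68 = 0.035 kg m⁻⁴
  72–97 m: Δρ/Δz = 0.445/25 = 0.018 kg m⁻⁴
  97–146 m: Δρ/Δz = 0.610/49 = 0.012 kg m⁻⁴
  146–179 m: Δρ/Δz = 0.680/33 = 0.021 kg m⁻⁴
  179–226 m: Δρ/Δz = 0.420/47 = 8.9 × 10⁻³ kg m⁻⁴
The largest gradient is in the 4–72 m interval — the pycnocline.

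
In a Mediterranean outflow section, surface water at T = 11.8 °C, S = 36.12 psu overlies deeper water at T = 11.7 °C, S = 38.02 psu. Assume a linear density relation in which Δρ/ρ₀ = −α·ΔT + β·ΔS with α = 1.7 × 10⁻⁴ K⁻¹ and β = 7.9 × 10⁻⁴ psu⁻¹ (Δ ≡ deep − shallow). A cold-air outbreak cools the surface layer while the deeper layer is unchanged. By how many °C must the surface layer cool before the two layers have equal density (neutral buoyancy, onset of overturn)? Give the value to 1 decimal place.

Neutral buoyancy requires Δρ = 0, i.e. −α(T_deep − T_surf′) + β(S_deep − S_surf) = 0.
T_surf′ = T_deep − (β/α)·ΔS = 11.7 − (7.9 × 10⁻⁴/1.7 × 10⁻⁴)·(+1.90) = 2.871 °C.
Cooling required: 11.8 − (2.871) = 8.929 °C.

8.9 °C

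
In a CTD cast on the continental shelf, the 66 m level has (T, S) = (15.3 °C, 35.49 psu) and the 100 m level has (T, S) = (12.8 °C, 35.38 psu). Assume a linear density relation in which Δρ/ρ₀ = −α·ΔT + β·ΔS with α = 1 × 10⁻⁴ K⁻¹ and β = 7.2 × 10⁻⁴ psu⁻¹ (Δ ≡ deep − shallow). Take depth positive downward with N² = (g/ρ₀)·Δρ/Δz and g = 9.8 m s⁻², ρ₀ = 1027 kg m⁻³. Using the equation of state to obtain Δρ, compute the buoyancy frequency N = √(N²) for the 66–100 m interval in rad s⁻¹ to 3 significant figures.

7.02 × 10⁻³ rad s⁻¹

ΔT = -2.5 K, ΔS = -0.11 psu (deep − shallow).
Δρ/ρ₀ = −αΔT + βΔS = 2.50 × 10⁻⁴ − 7.92 × 10⁻⁵ = 1.708 × 10⁻⁴, so Δρ ≈ 0.1754 kg m⁻³.
N² = (g/ρ₀)·Δρ/Δz = g·(Δρ/ρ₀)/Δz = 9.8 × 1.708 × 10⁻⁴ / 34 = 4.9231 × 10⁻⁵ s⁻².
N = √(4.9231 × 10⁻⁵) = 7.0165 × 10⁻³ rad s⁻¹ ≈ 7.02 × 10⁻³ rad s⁻¹.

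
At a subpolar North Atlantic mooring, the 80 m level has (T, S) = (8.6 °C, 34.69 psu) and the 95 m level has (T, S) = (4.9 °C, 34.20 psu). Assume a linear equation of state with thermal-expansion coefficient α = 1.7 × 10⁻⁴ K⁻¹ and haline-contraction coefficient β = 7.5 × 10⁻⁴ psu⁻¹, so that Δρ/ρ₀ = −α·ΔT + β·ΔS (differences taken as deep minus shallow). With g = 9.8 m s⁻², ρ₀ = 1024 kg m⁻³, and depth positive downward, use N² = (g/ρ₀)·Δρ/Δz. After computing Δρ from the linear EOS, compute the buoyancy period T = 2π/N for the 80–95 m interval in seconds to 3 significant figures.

481 s

ΔT = -3.7 K, ΔS = -0.49 psu (deep − shallow).
Δρ/ρ₀ = −αΔT + βΔS = 6.29 × 10⁻⁴ − 3.675 × 10⁻⁴ = 2.615 × 10⁻⁴, so Δρ ≈ 0.2678 kg m⁻³.
N² = (g/ρ₀)·Δρ/Δz = g·(Δρ/ρ₀)/Δz = 9.8 × 2.615 × 10⁻⁴ / 15 = 1.7085 × 10⁻⁴ s⁻².
N = √(1.7085 × 10⁻⁴) = 0.013071 rad s⁻¹ → T = 2π/N = 480.70 s ≈ 481 s.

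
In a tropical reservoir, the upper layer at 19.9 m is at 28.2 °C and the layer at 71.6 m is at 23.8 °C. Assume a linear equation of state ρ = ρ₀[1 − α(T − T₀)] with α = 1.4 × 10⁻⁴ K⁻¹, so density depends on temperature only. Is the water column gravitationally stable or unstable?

stable

ΔT = 23.8 − 28.2 = -4.4 K, so Δρ/ρ₀ = −αΔT = 6.16 × 10⁻⁴.
Δρ/ρ₀ > 0, so Δρ > 0: deeper water is denser → statically stable.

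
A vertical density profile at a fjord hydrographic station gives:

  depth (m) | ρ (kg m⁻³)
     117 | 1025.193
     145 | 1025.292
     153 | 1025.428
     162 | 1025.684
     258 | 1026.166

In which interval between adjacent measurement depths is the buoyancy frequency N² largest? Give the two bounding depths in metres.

Compute the density gradient over each adjacent pair:
  117–145 m: Δρ/Δz = 0.099/28 = 3.5 × 10⁻³ kg m⁻⁴
  145–153 m: Δρ/Δz = 0.136/8 = 0.017 kg m⁻⁴
  153–162 m: Δρ/Δz = 0.256/9 = 0.028 kg m⁻⁴
  162–258 m: Δρ/Δz = 0.482/96 = 5.0 × 10⁻³ kg m⁻⁴
The largest gradient is in the 153–162 m interval — the pycnocline.

153–162 m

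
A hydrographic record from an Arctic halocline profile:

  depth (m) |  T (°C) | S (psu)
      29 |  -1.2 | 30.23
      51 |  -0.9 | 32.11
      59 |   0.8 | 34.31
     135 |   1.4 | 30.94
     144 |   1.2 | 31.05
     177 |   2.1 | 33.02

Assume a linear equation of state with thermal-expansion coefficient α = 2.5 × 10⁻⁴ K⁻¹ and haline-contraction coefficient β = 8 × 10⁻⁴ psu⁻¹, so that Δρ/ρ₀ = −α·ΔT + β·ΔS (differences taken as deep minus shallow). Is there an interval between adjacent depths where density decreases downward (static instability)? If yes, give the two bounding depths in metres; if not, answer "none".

59–135 m

Evaluate Δρ/ρ₀ = −αΔT + βΔS across each adjacent pair:
  29–51 m: −αΔT+βΔS = −(2.5 × 10⁻⁴)(+0.3)+(8 × 10⁻⁴)(+1.88) = 1.4 × 10⁻³ → stable
  51–59 m: −αΔT+βΔS = −(2.5 × 10⁻⁴)(+1.7)+(8 × 10⁻⁴)(+2.20) = 1.3 × 10⁻³ → stable
  59–135 m: −αΔT+βΔS = −(2.5 × 10⁻⁴)(+0.6)+(8 × 10⁻⁴)(-3.37) = -2.8 × 10⁻³ → UNSTABLE
  135–144 m: −αΔT+βΔS = −(2.5 × 10⁻⁴)(-0.2)+(8 × 10⁻⁴)(+0.11) = 1.4 × 10⁻⁴ → stable
  144–177 m: −αΔT+βΔS = −(2.5 × 10⁻⁴)(+0.9)+(8 × 10⁻⁴)(+1.97) = 1.4 × 10⁻³ → stable
The 59–135 m interval has Δρ < 0: lighter water underlies denser water.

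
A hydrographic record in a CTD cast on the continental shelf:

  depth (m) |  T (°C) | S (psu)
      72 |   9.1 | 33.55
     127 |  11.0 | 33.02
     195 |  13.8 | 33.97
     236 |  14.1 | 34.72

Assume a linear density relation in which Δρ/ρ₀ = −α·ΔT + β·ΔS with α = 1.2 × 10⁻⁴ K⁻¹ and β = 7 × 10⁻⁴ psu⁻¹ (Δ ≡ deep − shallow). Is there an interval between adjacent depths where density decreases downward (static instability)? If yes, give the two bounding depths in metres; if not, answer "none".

Evaluate Δρ/ρ₀ = −αΔT + βΔS across each adjacent pair:
  72–127 m: −αΔT+βΔS = −(1.2 × 10⁻⁴)(+1.9)+(7 × 10⁻⁴)(-0.53) = -6.0 × 10⁻⁴ → UNSTABLE
  127–195 m: −αΔT+βΔS = −(1.2 × 10⁻⁴)(+2.8)+(7 × 10⁻⁴)(+0.95) = 3.3 × 10⁻⁴ → stable
  195–236 m: −αΔT+βΔS = −(1.2 × 10⁻⁴)(+0.3)+(7 × 10⁻⁴)(+0.75) = 4.9 × 10⁻⁴ → stable
The 72–127 m interval has Δρ < 0: lighter water underlies denser water.

72–127 m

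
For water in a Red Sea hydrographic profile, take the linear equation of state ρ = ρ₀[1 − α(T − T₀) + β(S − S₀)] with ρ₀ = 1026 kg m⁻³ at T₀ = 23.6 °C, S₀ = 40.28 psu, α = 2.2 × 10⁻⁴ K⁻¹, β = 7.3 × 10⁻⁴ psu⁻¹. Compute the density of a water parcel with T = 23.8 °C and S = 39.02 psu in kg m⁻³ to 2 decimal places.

T − T₀ = +0.2 K, S − S₀ = -1.26 psu.
Bracket = 1 − α·(+0.2) + β·(-1.26) = 1 + (-9.638 × 10⁻⁴) = 0.9990362.
ρ = 1026 × 0.9990362 = 1025.01 kg m⁻³.

1025.01 kg m⁻³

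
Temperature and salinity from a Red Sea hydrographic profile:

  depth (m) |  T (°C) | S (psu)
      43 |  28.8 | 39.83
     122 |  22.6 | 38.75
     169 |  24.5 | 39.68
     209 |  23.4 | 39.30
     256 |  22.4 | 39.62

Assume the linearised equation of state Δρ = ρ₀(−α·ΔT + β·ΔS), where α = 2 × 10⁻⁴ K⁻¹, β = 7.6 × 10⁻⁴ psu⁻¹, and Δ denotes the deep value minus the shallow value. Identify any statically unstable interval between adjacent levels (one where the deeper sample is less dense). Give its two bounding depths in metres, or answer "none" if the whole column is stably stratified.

Evaluate Δρ/ρ₀ = −αΔT + βΔS across each adjacent pair:
  43–122 m: −αΔT+βΔS = −(2 × 10⁻⁴)(-6.2)+(7.6 × 10⁻⁴)(-1.08) = 4.2 × 10⁻⁴ → stable
  122–169 m: −αΔT+βΔS = −(2 × 10⁻⁴)(+1.9)+(7.6 × 10⁻⁴)(+0.93) = 3.3 × 10⁻⁴ → stable
  169–209 m: −αΔT+βΔS = −(2 × 10⁻⁴)(-1.1)+(7.6 × 10⁻⁴)(-0.38) = -6.9 × 10⁻⁵ → UNSTABLE
  209–256 m: −αΔT+βΔS = −(2 × 10⁻⁴)(-1.0)+(7.6 × 10⁻⁴)(+0.32) = 4.4 × 10⁻⁴ → stable
The 169–209 m interval has Δρ < 0: lighter water underlies denser water.

169–209 m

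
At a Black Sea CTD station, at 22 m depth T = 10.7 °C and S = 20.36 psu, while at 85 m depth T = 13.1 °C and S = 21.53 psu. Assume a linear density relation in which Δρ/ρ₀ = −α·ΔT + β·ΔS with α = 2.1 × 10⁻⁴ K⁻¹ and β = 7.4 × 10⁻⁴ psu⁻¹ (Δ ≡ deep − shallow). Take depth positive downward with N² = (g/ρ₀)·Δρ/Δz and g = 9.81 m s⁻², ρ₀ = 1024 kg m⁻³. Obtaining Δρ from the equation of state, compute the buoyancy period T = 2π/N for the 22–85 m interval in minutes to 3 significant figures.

ΔT = +2.4 K, ΔS = +1.17 psu (deep − shallow).
Δρ/ρ₀ = −αΔT + βΔS = -5.04 × 10⁻⁴ + 8.658 × 10⁻⁴ = 3.618 × 10⁻⁴, so Δρ ≈ 0.3705 kg m⁻³.
N² = (g/ρ₀)·Δρ/Δz = g·(Δρ/ρ₀)/Δz = 9.81 × 3.618 × 10⁻⁴ / 63 = 5.6337 × 10⁻⁵ s⁻².
N = √(5.6337 × 10⁻⁵) = 7.5058 × 10⁻³ rad s⁻¹ → T = 2π/N = 837.11 s = 13.952 min ≈ 14.0 min.

14.0 min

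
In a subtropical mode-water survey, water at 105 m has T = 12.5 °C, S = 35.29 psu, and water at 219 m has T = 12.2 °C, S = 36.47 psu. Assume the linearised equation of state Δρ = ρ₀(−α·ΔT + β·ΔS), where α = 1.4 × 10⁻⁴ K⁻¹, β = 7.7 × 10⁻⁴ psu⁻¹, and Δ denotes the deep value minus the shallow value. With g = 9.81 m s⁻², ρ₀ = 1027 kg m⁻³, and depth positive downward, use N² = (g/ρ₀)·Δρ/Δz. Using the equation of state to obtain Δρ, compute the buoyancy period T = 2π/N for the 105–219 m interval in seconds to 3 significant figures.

ΔT = -0.3 K, ΔS = +1.18 psu (deep − shallow).
Δρ/ρ₀ = −αΔT + βΔS = 4.20 × 10⁻⁵ + 9.086 × 10⁻⁴ = 9.506 × 10⁻⁴, so Δρ ≈ 0.9763 kg m⁻³.
N² = (g/ρ₀)·Δρ/Δz = g·(Δρ/ρ₀)/Δz = 9.81 × 9.506 × 10⁻⁴ / 114 = 8.1802 × 10⁻⁵ s⁻².
N = √(8.1802 × 10⁻⁵) = 9.0444 × 10⁻³ rad s⁻¹ → T = 2π/N = 694.70 s ≈ 695 s.

695 s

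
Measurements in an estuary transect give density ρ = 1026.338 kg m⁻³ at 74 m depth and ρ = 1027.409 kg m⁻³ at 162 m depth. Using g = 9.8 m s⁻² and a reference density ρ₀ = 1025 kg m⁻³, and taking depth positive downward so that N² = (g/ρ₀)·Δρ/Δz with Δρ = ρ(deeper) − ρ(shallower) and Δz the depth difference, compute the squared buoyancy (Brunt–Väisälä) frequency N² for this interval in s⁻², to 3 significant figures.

Δρ = 1027.409 − 1026.338 = 1.071 kg m⁻³ over Δz = 162 − 74 = 88 m.
N² = (9.8/1025) × (1.071/88) = 1.1636 × 10⁻⁴ s⁻² ≈ 1.16 × 10⁻⁴ s⁻².

1.16 × 10⁻⁴ s⁻²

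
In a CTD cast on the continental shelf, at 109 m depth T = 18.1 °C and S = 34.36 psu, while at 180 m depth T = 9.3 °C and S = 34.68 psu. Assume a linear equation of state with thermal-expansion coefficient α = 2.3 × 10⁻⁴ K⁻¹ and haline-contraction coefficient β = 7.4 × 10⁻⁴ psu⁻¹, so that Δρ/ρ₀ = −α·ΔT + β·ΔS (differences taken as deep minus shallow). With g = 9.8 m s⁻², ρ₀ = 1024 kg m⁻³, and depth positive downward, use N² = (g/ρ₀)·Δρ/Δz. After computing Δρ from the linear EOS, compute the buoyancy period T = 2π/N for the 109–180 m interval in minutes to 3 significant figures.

ΔT = -8.8 K, ΔS = +0.32 psu (deep − shallow).
Δρ/ρ₀ = −αΔT + βΔS = 2.024 × 10⁻³ + 2.368 × 10⁻⁴ = 2.2608 × 10⁻³, so Δρ ≈ 2.315 kg m⁻³.
N² = (g/ρ₀)·Δρ/Δz = g·(Δρ/ρ₀)/Δz = 9.8 × 2.2608 × 10⁻³ / 71 = 3.1205 × 10⁻⁴ s⁻².
N = √(3.1205 × 10⁻⁴) = 0.017665 rad s⁻¹ → T = 2π/N = 355.69 s = 5.9282 min ≈ 5.93 min.

5.93 min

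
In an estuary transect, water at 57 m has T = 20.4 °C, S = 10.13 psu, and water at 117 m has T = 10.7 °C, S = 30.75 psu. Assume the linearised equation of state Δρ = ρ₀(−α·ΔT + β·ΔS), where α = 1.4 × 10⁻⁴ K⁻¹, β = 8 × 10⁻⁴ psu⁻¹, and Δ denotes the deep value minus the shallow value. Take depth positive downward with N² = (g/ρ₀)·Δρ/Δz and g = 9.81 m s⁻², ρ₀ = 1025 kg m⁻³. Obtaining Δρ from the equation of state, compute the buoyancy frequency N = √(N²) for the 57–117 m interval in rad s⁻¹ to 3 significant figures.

0.0540 rad s⁻¹

ΔT = -9.7 K, ΔS = +20.62 psu (deep − shallow).
Δρ/ρ₀ = −αΔT + βΔS = 1.358 × 10⁻³ + 0.016496 = 0.017854, so Δρ ≈ 18.30 kg m⁻³.
N² = (g/ρ₀)·Δρ/Δz = g·(Δρ/ρ₀)/Δz = 9.81 × 0.017854 / 60 = 2.9191 × 10⁻³ s⁻².
N = √(2.9191 × 10⁻³) = 0.054029 rad s⁻¹ ≈ 0.0540 rad s⁻¹.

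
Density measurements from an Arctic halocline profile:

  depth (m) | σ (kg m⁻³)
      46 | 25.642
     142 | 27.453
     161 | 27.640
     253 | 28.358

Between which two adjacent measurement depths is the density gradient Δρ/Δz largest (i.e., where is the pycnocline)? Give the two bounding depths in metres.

Compute the density gradient over each adjacent pair:
  46–142 m: Δρ/Δz = 1.811/96 = 0.019 kg m⁻⁴
  142–161 m: Δρ/Δz = 0.187/19 = 9.8 × 10⁻³ kg m⁻⁴
  161–253 m: Δρ/Δz = 0.718/92 = 7.8 × 10⁻³ kg m⁻⁴
The largest gradient is in the 46–142 m interval — the pycnocline.

46–142 m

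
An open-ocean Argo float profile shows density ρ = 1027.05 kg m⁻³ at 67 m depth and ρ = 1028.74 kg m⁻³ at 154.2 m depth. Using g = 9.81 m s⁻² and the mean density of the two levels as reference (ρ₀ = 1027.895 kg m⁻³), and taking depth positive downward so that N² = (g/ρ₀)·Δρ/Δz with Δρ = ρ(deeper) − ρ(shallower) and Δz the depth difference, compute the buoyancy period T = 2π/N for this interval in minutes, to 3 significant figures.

7.70 min

Δρ = 1028.74 − 1027.05 = 1.69 kg m⁻³ over Δz = 154.2 − 67 = 87.2 m.
N² = (9.81/1027.895) × (1.69/87.2) = 1.8497 × 10⁻⁴ s⁻².
N = √(1.8497 × 10⁻⁴) = 0.013600 rad s⁻¹, so T = 2π/N = 462.00 s = 7.7000 min ≈ 7.70 min.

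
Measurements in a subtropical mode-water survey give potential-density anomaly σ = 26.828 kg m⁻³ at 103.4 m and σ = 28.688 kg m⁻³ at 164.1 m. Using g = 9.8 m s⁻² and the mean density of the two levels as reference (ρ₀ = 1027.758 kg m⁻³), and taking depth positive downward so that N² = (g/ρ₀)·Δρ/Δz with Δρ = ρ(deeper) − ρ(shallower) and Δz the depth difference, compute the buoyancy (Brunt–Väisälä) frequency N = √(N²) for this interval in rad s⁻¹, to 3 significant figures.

Δρ = 1028.688 − 1026.828 = 1.860 kg m⁻³ over Δz = 164.1 − 103.4 = 60.7 m.
N² = (9.8/1027.758) × (1.860/60.7) = 2.9219 × 10⁻⁴ s⁻².
N = √(2.9219 × 10⁻⁴) = 0.017094 rad s⁻¹ ≈ 0.0171 rad s⁻¹.

0.0171 rad s⁻¹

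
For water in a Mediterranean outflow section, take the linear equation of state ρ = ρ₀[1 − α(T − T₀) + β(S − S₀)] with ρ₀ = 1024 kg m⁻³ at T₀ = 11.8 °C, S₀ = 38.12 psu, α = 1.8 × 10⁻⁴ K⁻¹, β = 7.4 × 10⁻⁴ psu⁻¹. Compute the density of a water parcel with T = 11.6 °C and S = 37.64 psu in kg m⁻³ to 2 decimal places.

1023.67 kg m⁻³

T − T₀ = -0.2 K, S − S₀ = -0.48 psu.
Bracket = 1 − α·(-0.2) + β·(-0.48) = 1 + (-3.192 × 10⁻⁴) = 0.9996808.
ρ = 1024 × 0.9996808 = 1023.67 kg m⁻³.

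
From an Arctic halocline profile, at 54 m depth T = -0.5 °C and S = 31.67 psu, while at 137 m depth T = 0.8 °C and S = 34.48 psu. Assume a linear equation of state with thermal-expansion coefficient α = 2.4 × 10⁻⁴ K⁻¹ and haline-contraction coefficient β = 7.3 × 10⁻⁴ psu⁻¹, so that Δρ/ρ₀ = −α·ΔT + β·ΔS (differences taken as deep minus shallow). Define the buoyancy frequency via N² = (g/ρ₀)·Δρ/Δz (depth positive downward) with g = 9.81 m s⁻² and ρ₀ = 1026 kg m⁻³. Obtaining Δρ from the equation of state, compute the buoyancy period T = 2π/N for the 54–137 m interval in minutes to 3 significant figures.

ΔT = +1.3 K, ΔS = +2.81 psu (deep − shallow).
Δρ/ρ₀ = −αΔT + βΔS = -3.12 × 10⁻⁴ + 2.0513 × 10⁻³ = 1.7393 × 10⁻³, so Δρ ≈ 1.785 kg m⁻³.
N² = (g/ρ₀)·Δρ/Δz = g·(Δρ/ρ₀)/Δz = 9.81 × 1.7393 × 10⁻³ / 83 = 2.0557 × 10⁻⁴ s⁻².
N = √(2.0557 × 10⁻⁴) = 0.014338 rad s⁻¹ → T = 2π/N = 438.22 s = 7.3037 min ≈ 7.30 min.

7.30 min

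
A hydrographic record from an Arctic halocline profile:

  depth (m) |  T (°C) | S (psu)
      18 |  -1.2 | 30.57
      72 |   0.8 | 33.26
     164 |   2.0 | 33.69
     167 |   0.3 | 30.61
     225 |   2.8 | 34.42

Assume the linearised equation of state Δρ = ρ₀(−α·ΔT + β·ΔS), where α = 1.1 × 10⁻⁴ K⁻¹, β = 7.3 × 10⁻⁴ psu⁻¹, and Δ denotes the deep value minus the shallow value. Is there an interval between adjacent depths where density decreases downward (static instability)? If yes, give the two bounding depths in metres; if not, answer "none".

Evaluate Δρ/ρ₀ = −αΔT + βΔS across each adjacent pair:
  18–72 m: −αΔT+βΔS = −(1.1 × 10⁻⁴)(+2.0)+(7.3 × 10⁻⁴)(+2.69) = 1.7 × 10⁻³ → stable
  72–164 m: −αΔT+βΔS = −(1.1 × 10⁻⁴)(+1.2)+(7.3 × 10⁻⁴)(+0.43) = 1.8 × 10⁻⁴ → stable
  164–167 m: −αΔT+βΔS = −(1.1 × 10⁻⁴)(-1.7)+(7.3 × 10⁻⁴)(-3.08) = -2.1 × 10⁻³ → UNSTABLE
  167–225 m: −αΔT+βΔS = −(1.1 × 10⁻⁴)(+2.5)+(7.3 × 10⁻⁴)(+3.81) = 2.5 × 10⁻³ → stable
The 164–167 m interval has Δρ < 0: lighter water underlies denser water.

164–167 m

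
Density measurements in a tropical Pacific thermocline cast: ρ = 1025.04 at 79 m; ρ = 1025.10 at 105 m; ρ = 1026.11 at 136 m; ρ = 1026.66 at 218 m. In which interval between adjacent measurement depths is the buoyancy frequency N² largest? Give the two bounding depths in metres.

Compute the density gradient over each adjacent pair:
  79–105 m: Δρ/Δz = 0.06/26 = 2.3 × 10⁻³ kg m⁻⁴
  105–136 m: Δρ/Δz = 1.01/31 = 0.033 kg m⁻⁴
  136–218 m: Δρ/Δz = 0.55/82 = 6.7 × 10⁻³ kg m⁻⁴
The largest gradient is in the 105–136 m interval — the pycnocline.

105–136 m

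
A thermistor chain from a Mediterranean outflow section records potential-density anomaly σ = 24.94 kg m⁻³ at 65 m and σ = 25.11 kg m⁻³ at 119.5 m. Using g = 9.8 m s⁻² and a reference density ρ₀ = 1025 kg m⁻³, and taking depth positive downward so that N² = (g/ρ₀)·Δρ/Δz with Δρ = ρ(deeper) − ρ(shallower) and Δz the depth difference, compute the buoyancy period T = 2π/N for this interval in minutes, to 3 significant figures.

Δρ = 1025.11 − 1024.94 = 0.17 kg m⁻³ over Δz = 119.5 − 65 = 54.5 m.
N² = (9.8/1025) × (0.17/54.5) = 2.9823 × 10⁻⁵ s⁻².
N = √(2.9823 × 10⁻⁵) = 5.4610 × 10⁻³ rad s⁻¹, so T = 2π/N = 1.1506 × 10³ s = 19.177 min ≈ 19.2 min.

19.2 min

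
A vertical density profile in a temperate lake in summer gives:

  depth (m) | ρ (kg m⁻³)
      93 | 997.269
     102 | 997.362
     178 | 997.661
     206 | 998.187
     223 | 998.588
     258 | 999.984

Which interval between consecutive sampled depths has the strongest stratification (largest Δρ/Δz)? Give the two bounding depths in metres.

223–258 m

Compute the density gradient over each adjacent pair:
  93–102 m: Δρ/Δz = 0.093/9 = 0.010 kg m⁻⁴
  102–178 m: Δρ/Δz = 0.299/76 = 3.9 × 10⁻³ kg m⁻⁴
  178–206 m: Δρ/Δz = 0.526/28 = 0.019 kg m⁻⁴
  206–223 m: Δρ/Δz = 0.401/17 = 0.024 kg m⁻⁴
  223–258 m: Δρ/Δz = 1.396/35 = 0.040 kg m⁻⁴
The largest gradient is in the 223–258 m interval — the pycnocline.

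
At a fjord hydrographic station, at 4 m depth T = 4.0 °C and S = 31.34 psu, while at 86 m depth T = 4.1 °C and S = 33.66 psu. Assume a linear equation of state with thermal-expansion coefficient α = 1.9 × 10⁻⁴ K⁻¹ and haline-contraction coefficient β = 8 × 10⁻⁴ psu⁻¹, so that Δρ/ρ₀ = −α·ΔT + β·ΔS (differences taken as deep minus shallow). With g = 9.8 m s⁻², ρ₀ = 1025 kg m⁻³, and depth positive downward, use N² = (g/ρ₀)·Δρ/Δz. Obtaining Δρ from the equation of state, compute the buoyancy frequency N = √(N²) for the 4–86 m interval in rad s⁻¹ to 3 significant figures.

0.0148 rad s⁻¹

ΔT = +0.1 K, ΔS = +2.32 psu (deep − shallow).
Δρ/ρ₀ = −αΔT + βΔS = -1.90 × 10⁻⁵ + 1.856 × 10⁻³ = 1.837 × 10⁻³, so Δρ ≈ 1.883 kg m⁻³.
N² = (g/ρ₀)·Δρ/Δz = g·(Δρ/ρ₀)/Δz = 9.8 × 1.837 × 10⁻³ / 82 = 2.1954 × 10⁻⁴ s⁻².
N = √(2.1954 × 10⁻⁴) = 0.014817 rad s⁻¹ ≈ 0.0148 rad s⁻¹.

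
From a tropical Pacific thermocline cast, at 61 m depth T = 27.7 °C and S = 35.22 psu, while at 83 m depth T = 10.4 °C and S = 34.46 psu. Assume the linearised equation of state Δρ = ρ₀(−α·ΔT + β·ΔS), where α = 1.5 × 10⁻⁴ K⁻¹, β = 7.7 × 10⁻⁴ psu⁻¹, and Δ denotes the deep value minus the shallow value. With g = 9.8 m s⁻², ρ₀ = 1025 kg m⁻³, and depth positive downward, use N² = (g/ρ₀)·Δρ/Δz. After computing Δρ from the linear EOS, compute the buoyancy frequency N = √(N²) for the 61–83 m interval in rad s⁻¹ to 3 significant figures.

0.0299 rad s⁻¹

ΔT = -17.3 K, ΔS = -0.76 psu (deep − shallow).
Δρ/ρ₀ = −αΔT + βΔS = 2.595 × 10⁻³ − 5.852 × 10⁻⁴ = 2.0098 × 10⁻³, so Δρ ≈ 2.060 kg m⁻³.
N² = (g/ρ₀)·Δρ/Δz = g·(Δρ/ρ₀)/Δz = 9.8 × 2.0098 × 10⁻³ / 22 = 8.9527 × 10⁻⁴ s⁻².
N = √(8.9527 × 10⁻⁴) = 0.029921 rad s⁻¹ ≈ 0.0299 rad s⁻¹.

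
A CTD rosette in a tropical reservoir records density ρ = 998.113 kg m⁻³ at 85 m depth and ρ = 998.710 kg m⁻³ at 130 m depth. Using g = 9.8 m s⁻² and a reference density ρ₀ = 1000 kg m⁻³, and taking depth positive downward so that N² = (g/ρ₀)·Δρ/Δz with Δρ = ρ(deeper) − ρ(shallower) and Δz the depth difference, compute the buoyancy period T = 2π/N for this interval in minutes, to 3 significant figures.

Δρ = 998.710 − 998.113 = 0.597 kg m⁻³ over Δz = 130 − 85 = 45 m.
N² = (9.8/1000) × (0.597/45) = 1.3001 × 10⁻⁴ s⁻².
N = √(1.3001 × 10⁻⁴) = 0.011402 rad s⁻¹, so T = 2π/N = 551.06 s = 9.1843 min ≈ 9.18 min.

9.18 min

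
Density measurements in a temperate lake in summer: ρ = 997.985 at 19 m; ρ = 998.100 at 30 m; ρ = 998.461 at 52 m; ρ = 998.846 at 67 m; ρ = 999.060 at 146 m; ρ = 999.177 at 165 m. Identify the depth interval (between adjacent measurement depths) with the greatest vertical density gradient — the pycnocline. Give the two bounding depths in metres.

Compute the density gradient over each adjacent pair:
  19–30 m: Δρ/Δz = 0.115/11 = 0.010 kg m⁻⁴
  30–52 m: Δρ/Δz = 0.361/22 = 0.016 kg m⁻⁴
  52–67 m: Δρ/Δz = 0.385/15 = 0.026 kg m⁻⁴
  67–146 m: Δρ/Δz = 0.214/79 = 2.7 × 10⁻³ kg m⁻⁴
  146–165 m: Δρ/Δz = 0.117/19 = 6.2 × 10⁻³ kg m⁻⁴
The largest gradient is in the 52–67 m interval — the pycnocline.

52–67 m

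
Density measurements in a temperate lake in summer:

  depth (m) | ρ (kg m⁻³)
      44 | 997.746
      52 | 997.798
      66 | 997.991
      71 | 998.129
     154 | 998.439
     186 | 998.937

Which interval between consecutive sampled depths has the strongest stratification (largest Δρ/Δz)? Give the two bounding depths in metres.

66–71 m

Compute the density gradient over each adjacent pair:
  44–52 m: Δρ/Δz = 0.052/8 = 6.5 × 10⁻³ kg m⁻⁴
  52–66 m: Δρ/Δz = 0.193/14 = 0.014 kg m⁻⁴
  66–71 m: Δρ/Δz = 0.138/5 = 0.028 kg m⁻⁴
  71–154 m: Δρ/Δz = 0.310/83 = 3.7 × 10⁻³ kg m⁻⁴
  154–186 m: Δρ/Δz = 0.498/32 = 0.016 kg m⁻⁴
The largest gradient is in the 66–71 m interval — the pycnocline.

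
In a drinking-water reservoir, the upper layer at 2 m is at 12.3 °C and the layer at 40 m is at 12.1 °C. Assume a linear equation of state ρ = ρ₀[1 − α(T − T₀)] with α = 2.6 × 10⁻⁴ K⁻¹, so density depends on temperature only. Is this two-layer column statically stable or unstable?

stable

ΔT = 12.1 − 12.3 = -0.2 K, so Δρ/ρ₀ = −αΔT = 5.20 × 10⁻⁵.
Δρ/ρ₀ > 0, so Δρ > 0: deeper water is denser → statically stable.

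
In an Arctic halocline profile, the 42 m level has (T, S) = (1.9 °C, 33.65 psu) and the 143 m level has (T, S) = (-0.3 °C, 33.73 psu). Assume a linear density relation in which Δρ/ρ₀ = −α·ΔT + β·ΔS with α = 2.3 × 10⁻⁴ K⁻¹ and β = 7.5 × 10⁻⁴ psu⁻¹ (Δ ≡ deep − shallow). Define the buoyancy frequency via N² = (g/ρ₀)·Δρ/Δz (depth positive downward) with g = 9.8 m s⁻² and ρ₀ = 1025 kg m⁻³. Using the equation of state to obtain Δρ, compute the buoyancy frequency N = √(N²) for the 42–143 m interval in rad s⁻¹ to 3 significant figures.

7.41 × 10⁻³ rad s⁻¹

ΔT = -2.2 K, ΔS = +0.08 psu (deep − shallow).
Δρ/ρ₀ = −αΔT + βΔS = 5.06 × 10⁻⁴ + 6.00 × 10⁻⁵ = 5.66 × 10⁻⁴, so Δρ ≈ 0.5802 kg m⁻³.
N² = (g/ρ₀)·Δρ/Δz = g·(Δρ/ρ₀)/Δz = 9.8 × 5.66 × 10⁻⁴ / 101 = 5.4919 × 10⁻⁵ s⁻².
N = √(5.4919 × 10⁻⁵) = 7.4107 × 10⁻³ rad s⁻¹ ≈ 7.41 × 10⁻³ rad s⁻¹.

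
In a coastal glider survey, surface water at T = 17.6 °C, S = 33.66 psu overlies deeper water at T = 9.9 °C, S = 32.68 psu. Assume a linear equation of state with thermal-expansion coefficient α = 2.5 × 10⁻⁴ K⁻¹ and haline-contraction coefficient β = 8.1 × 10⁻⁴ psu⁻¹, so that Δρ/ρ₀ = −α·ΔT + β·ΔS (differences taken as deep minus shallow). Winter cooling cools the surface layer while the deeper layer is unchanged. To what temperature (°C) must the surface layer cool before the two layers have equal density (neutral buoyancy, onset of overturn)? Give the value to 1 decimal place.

13.1 °C

Neutral buoyancy requires Δρ = 0, i.e. −α(T_deep − T_surf′) + β(S_deep − S_surf) = 0.
T_surf′ = T_deep − (β/α)·ΔS = 9.9 − (8.1 × 10⁻⁴/2.5 × 10⁻⁴)·(-0.98) = 13.075 °C.
Cooling required: 17.6 − (13.075) = 4.525 °C.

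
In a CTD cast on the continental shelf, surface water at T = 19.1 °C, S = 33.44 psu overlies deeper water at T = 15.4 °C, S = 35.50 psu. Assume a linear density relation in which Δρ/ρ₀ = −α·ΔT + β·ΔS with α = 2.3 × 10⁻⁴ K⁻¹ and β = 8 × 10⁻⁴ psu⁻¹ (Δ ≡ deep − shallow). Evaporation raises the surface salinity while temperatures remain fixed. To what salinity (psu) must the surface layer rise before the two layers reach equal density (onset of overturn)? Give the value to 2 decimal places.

Neutral buoyancy requires −α(T_deep − T_surf) + β(S_deep − S_surf′) = 0.
S_surf′ = S_deep − (α/β)·ΔT = 35.50 − (2.3 × 10⁻⁴/8 × 10⁻⁴)·(-3.7) = 36.5637 psu.
Increase required: 36.5637 − 33.44 = 3.1237 psu.

36.56 psu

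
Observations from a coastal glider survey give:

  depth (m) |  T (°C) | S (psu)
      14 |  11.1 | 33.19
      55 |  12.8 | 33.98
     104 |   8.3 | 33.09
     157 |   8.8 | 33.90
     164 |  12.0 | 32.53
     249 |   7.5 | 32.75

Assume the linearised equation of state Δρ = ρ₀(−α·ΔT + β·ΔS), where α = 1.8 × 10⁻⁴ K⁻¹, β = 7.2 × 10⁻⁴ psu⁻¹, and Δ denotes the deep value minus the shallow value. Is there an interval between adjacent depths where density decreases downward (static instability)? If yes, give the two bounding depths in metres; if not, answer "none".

157–164 m

Evaluate Δρ/ρ₀ = −αΔT + βΔS across each adjacent pair:
  14–55 m: −αΔT+βΔS = −(1.8 × 10⁻⁴)(+1.7)+(7.2 × 10⁻⁴)(+0.79) = 2.6 × 10⁻⁴ → stable
  55–104 m: −αΔT+βΔS = −(1.8 × 10⁻⁴)(-4.5)+(7.2 × 10⁻⁴)(-0.89) = 1.7 × 10⁻⁴ → stable
  104–157 m: −αΔT+βΔS = −(1.8 × 10⁻⁴)(+0.5)+(7.2 × 10⁻⁴)(+0.81) = 4.9 × 10⁻⁴ → stable
  157–164 m: −αΔT+βΔS = −(1.8 × 10⁻⁴)(+3.2)+(7.2 × 10⁻⁴)(-1.37) = -1.6 × 10⁻³ → UNSTABLE
  164–249 m: −αΔT+βΔS = −(1.8 × 10⁻⁴)(-4.5)+(7.2 × 10⁻⁴)(+0.22) = 9.7 × 10⁻⁴ → stable
The 157–164 m interval has Δρ < 0: lighter water underlies denser water.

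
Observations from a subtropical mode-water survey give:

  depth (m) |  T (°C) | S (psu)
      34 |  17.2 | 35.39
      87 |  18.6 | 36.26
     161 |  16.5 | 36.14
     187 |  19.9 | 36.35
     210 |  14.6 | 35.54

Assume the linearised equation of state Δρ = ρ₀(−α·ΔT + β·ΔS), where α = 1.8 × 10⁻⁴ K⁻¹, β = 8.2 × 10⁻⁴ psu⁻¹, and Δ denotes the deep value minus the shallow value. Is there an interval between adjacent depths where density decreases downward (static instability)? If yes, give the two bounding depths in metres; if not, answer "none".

Evaluate Δρ/ρ₀ = −αΔT + βΔS across each adjacent pair:
  34–87 m: −αΔT+βΔS = −(1.8 × 10⁻⁴)(+1.4)+(8.2 × 10⁻⁴)(+0.87) = 4.6 × 10⁻⁴ → stable
  87–161 m: −αΔT+βΔS = −(1.8 × 10⁻⁴)(-2.1)+(8.2 × 10⁻⁴)(-0.12) = 2.8 × 10⁻⁴ → stable
  161–187 m: −αΔT+βΔS = −(1.8 × 10⁻⁴)(+3.4)+(8.2 × 10⁻⁴)(+0.21) = -4.4 × 10⁻⁴ → UNSTABLE
  187–210 m: −αΔT+βΔS = −(1.8 × 10⁻⁴)(-5.3)+(8.2 × 10⁻⁴)(-0.81) = 2.9 × 10⁻⁴ → stable
The 161–187 m interval has Δρ < 0: lighter water underlies denser water.

161–187 m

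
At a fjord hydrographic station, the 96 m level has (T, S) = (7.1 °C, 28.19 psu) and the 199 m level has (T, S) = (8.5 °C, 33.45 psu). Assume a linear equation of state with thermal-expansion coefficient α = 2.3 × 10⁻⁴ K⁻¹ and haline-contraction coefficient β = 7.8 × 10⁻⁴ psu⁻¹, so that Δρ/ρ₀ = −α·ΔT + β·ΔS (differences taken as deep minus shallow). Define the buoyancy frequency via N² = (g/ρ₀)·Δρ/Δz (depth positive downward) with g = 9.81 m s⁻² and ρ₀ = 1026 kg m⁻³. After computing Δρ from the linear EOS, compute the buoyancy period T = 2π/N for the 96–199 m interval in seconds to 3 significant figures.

331 s

ΔT = +1.4 K, ΔS = +5.26 psu (deep − shallow).
Δρ/ρ₀ = −αΔT + βΔS = -3.22 × 10⁻⁴ + 4.1028 × 10⁻³ = 3.7808 × 10⁻³, so Δρ ≈ 3.879 kg m⁻³.
N² = (g/ρ₀)·Δρ/Δz = g·(Δρ/ρ₀)/Δz = 9.81 × 3.7808 × 10⁻³ / 103 = 3.6009 × 10⁻⁴ s⁻².
N = √(3.6009 × 10⁻⁴) = 0.018976 rad s⁻¹ → T = 2π/N = 331.11 s ≈ 331 s.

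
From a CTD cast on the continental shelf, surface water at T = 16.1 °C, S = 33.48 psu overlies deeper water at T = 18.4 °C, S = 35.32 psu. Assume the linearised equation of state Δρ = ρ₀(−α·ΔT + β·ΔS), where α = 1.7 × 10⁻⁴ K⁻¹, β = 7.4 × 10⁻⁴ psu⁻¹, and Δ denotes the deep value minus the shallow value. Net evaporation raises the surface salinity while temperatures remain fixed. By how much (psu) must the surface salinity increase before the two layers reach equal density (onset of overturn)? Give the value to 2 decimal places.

Neutral buoyancy requires −α(T_deep − T_surf) + β(S_deep − S_surf′) = 0.
S_surf′ = S_deep − (α/β)·ΔT = 35.32 − (1.7 × 10⁻⁴/7.4 × 10⁻⁴)·(+2.3) = 34.7916 psu.
Increase required: 34.7916 − 33.48 = 1.3116 psu.

1.31 psu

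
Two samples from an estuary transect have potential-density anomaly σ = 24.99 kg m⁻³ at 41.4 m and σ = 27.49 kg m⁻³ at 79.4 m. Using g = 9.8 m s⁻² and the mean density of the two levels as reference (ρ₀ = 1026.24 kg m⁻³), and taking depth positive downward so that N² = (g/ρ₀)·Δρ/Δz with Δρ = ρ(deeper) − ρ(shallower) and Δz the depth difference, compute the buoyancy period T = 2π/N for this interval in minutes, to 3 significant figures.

Δρ = 1027.49 − 1024.99 = 2.50 kg m⁻³ over Δz = 79.4 − 41.4 = 38 m.
N² = (9.8/1026.24) × (2.50/38) = 6.2825 × 10⁻⁴ s⁻².
N = √(6.2825 × 10⁻⁴) = 0.025065 rad s⁻¹, so T = 2π/N = 250.68 s = 4.1780 min ≈ 4.18 min.

4.18 min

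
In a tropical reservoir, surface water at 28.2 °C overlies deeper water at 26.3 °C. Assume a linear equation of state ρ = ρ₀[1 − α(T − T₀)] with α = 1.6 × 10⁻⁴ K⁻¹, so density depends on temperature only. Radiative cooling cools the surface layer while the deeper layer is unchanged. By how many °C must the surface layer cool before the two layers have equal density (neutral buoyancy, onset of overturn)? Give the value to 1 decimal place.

With temperature the only control, equal density requires T_surf′ = T_deep.
T_surf′ = 26.3 °C.
Cooling required: 28.2 − 26.3 = 1.9 °C.

1.9 °C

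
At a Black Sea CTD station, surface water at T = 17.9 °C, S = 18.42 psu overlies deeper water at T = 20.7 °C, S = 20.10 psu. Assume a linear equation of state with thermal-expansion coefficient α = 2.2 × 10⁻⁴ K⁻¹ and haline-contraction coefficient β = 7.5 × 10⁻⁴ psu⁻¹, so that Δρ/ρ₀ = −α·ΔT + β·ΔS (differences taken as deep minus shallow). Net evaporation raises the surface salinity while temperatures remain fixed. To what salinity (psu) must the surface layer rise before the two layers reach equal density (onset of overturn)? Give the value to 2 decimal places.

Neutral buoyancy requires −α(T_deep − T_surf) + β(S_deep − S_surf′) = 0.
S_surf′ = S_deep − (α/β)·ΔT = 20.10 − (2.2 × 10⁻⁴/7.5 × 10⁻⁴)·(+2.8) = 19.2787 psu.
Increase required: 19.2787 − 18.42 = 0.8587 psu.

19.28 psu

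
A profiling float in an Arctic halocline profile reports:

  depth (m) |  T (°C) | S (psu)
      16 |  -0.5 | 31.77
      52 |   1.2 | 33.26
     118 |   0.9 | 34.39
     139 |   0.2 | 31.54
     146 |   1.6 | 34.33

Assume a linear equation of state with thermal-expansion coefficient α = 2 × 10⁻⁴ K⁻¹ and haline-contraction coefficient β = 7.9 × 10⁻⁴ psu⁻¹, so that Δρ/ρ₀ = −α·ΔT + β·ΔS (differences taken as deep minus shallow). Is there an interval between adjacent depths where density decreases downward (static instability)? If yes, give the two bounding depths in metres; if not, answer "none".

Evaluate Δρ/ρ₀ = −αΔT + βΔS across each adjacent pair:
  16–52 m: −αΔT+βΔS = −(2 × 10⁻⁴)(+1.7)+(7.9 × 10⁻⁴)(+1.49) = 8.4 × 10⁻⁴ → stable
  52–118 m: −αΔT+βΔS = −(2 × 10⁻⁴)(-0.3)+(7.9 × 10⁻⁴)(+1.13) = 9.5 × 10⁻⁴ → stable
  118–139 m: −αΔT+βΔS = −(2 × 10⁻⁴)(-0.7)+(7.9 × 10⁻⁴)(-2.85) = -2.1 × 10⁻³ → UNSTABLE
  139–146 m: −αΔT+βΔS = −(2 × 10⁻⁴)(+1.4)+(7.9 × 10⁻⁴)(+2.79) = 1.9 × 10⁻³ → stable
The 118–139 m interval has Δρ < 0: lighter water underlies denser water.

118–139 m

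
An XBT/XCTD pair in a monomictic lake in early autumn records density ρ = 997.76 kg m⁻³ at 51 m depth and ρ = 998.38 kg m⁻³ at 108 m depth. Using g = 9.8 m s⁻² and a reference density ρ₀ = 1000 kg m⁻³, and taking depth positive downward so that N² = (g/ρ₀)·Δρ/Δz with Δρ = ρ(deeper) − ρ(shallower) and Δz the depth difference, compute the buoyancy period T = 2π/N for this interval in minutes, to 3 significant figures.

Δρ = 998.38 − 997.76 = 0.62 kg m⁻³ over Δz = 108 − 51 = 57 m.
N² = (9.8/1000) × (0.62/57) = 1.0660 × 10⁻⁴ s⁻².
N = √(1.0660 × 10⁻⁴) = 0.010325 rad s⁻¹, so T = 2π/N = 608.54 s = 10.142 min ≈ 10.1 min.
N² > 0, so the interval is statically stable.

10.1 min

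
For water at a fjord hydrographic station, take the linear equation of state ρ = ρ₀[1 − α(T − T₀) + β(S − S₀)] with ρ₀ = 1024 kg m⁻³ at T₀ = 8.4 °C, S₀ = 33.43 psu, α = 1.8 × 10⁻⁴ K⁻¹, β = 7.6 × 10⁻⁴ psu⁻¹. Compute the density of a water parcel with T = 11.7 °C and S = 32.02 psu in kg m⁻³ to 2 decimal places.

T − T₀ = +3.3 K, S − S₀ = -1.41 psu.
Bracket = 1 − α·(+3.3) + β·(-1.41) = 1 + (-1.6656 × 10⁻³) = 0.9983344.
ρ = 1024 × 0.9983344 = 1022.29 kg m⁻³.

1022.29 kg m⁻³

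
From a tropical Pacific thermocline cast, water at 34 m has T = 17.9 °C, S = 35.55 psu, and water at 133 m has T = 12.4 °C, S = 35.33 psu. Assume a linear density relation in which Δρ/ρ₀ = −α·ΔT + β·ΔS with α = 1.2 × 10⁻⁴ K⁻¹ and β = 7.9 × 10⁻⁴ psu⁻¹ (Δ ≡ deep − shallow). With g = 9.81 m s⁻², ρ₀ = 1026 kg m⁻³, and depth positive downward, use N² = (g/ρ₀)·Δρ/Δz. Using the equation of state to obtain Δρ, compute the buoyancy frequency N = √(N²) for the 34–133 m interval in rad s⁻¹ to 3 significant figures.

ΔT = -5.5 K, ΔS = -0.22 psu (deep − shallow).
Δρ/ρ₀ = −αΔT + βΔS = 6.60 × 10⁻⁴ − 1.738 × 10⁻⁴ = 4.862 × 10⁻⁴, so Δρ ≈ 0.4988 kg m⁻³.
N² = (g/ρ₀)·Δρ/Δz = g·(Δρ/ρ₀)/Δz = 9.81 × 4.862 × 10⁻⁴ / 99 = 4.8178 × 10⁻⁵ s⁻².
N = √(4.8178 × 10⁻⁵) = 6.9410 × 10⁻³ rad s⁻¹ ≈ 6.94 × 10⁻³ rad s⁻¹.

6.94 × 10⁻³ rad s⁻¹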